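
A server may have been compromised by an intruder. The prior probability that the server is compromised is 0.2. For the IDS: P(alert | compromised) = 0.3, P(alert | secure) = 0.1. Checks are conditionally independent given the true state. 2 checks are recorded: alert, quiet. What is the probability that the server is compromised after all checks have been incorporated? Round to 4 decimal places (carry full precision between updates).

After 'alert': P(compromised) = 0.3·0.2000 / (0.3·0.2000 + 0.1·0.8000) ≈ 0.4286
After 'quiet': P(compromised) = 0.7·0.4286 / (0.7·0.4286 + 0.9·0.5714) ≈ 0.3684

0.3684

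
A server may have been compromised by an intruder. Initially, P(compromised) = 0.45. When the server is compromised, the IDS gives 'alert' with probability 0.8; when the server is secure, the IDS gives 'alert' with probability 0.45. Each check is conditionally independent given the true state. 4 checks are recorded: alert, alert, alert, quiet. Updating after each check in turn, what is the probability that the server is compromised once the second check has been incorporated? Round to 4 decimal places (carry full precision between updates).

After 'alert': P(compromised) = 0.8·0.4500 / (0.8·0.4500 + 0.45·0.5500) ≈ 0.5926
After 'alert': P(compromised) = 0.8·0.5926 / (0.8·0.5926 + 0.45·0.4074) ≈ 0.7211

0.7211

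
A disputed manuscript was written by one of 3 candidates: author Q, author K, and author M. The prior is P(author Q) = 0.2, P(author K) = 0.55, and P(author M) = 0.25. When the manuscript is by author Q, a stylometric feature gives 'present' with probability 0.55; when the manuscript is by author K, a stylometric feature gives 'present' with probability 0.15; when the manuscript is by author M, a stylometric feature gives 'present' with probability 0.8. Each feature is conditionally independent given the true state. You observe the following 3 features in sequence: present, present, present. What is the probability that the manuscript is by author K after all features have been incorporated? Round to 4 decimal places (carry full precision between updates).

After 'present': normaliser = 0.55·0.2000 + 0.15·0.5500 + 0.8·0.2500; P(author Q) ≈ 0.2803, P(author K) ≈ 0.2102, P(author M) ≈ 0.5096
After 'present': normaliser = 0.55·0.2803 + 0.15·0.2102 + 0.8·0.5096; P(author Q) ≈ 0.2598, P(author K) ≈ 0.0531, P(author M) ≈ 0.6871
After 'present': normaliser = 0.55·0.2598 + 0.15·0.0531 + 0.8·0.6871; P(author Q) ≈ 0.2040, P(author K) ≈ 0.0114, P(author M) ≈ 0.7846

0.0114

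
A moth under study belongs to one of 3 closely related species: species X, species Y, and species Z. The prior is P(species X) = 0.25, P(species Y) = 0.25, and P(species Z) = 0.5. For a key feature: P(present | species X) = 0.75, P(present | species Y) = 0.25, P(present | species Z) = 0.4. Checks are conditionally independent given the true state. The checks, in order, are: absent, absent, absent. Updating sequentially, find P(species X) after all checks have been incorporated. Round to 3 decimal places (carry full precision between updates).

0.018

Each posterior becomes the prior for the next update.
After 'absent': normaliser = 0.25·0.2500 + 0.75·0.2500 + 0.6·0.5000; P(species X) ≈ 0.1136, P(species Y) ≈ 0.3409, P(species Z) ≈ 0.5455
After 'absent': normaliser = 0.25·0.1136 + 0.75·0.3409 + 0.6·0.5455; P(species X) ≈ 0.0465, P(species Y) ≈ 0.4182, P(species Z) ≈ 0.5353
After 'absent': normaliser = 0.25·0.0465 + 0.75·0.4182 + 0.6·0.5353; P(species X) ≈ 0.0180, P(species Y) ≈ 0.4852, P(species Z) ≈ 0.4968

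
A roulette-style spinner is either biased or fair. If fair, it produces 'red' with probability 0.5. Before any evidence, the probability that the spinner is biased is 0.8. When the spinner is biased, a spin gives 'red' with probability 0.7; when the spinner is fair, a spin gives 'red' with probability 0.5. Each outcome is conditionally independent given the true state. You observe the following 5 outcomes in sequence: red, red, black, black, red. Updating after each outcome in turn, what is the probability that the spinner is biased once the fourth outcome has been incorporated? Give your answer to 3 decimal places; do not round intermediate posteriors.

0.738

After 'red': P(biased) = 0.7·0.8000 / (0.7·0.8000 + 0.5·0.2000) ≈ 0.8485
After 'red': P(biased) = 0.7·0.8485 / (0.7·0.8485 + 0.5·0.1515) ≈ 0.8869
After 'black': P(biased) = 0.3·0.8869 / (0.3·0.8869 + 0.5·0.1131) ≈ 0.8247
After 'black': P(biased) = 0.3·0.8247 / (0.3·0.8247 + 0.5·0.1753) ≈ 0.7384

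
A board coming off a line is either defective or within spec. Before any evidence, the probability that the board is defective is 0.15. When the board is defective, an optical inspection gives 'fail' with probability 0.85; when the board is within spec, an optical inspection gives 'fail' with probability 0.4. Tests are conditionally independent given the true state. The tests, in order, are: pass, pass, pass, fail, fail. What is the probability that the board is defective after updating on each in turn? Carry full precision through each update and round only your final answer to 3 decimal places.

After 'pass': P(defective) = 0.15·0.1500 / (0.15·0.1500 + 0.6·0.8500) ≈ 0.0423
After 'pass': P(defective) = 0.15·0.0423 / (0.15·0.0423 + 0.6·0.9577) ≈ 0.0109
After 'pass': P(defective) = 0.15·0.0109 / (0.15·0.0109 + 0.6·0.9891) ≈ 0.0027
After 'fail': P(defective) = 0.85·0.0027 / (0.85·0.0027 + 0.4·0.9973) ≈ 0.0058
After 'fail': P(defective) = 0.85·0.0058 / (0.85·0.0058 + 0.4·0.9942) ≈ 0.0123

0.012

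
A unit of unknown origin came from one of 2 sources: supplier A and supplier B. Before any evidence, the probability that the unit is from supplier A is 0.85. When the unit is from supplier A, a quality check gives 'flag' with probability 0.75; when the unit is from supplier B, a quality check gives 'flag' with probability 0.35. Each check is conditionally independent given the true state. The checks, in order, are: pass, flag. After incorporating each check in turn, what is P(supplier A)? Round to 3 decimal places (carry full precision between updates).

0.824

After 'pass': P(supplier A) = 0.25·0.8500 / (0.25·0.8500 + 0.65·0.1500) ≈ 0.6855
After 'flag': P(supplier A) = 0.75·0.6855 / (0.75·0.6855 + 0.35·0.3145) ≈ 0.8236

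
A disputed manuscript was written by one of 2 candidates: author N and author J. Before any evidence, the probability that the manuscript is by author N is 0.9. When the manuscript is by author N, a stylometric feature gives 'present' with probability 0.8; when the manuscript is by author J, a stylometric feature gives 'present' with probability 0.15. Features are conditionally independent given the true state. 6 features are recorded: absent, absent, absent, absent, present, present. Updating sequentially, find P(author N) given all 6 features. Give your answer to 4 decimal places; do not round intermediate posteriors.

After 'absent': P(author N) = 0.2·0.9000 / (0.2·0.9000 + 0.85·0.1000) ≈ 0.6792
After 'absent': P(author N) = 0.2·0.6792 / (0.2·0.6792 + 0.85·0.3208) ≈ 0.3326
After 'absent': P(author N) = 0.2·0.3326 / (0.2·0.3326 + 0.85·0.6674) ≈ 0.1049
After 'absent': P(author N) = 0.2·0.1049 / (0.2·0.1049 + 0.85·0.8951) ≈ 0.0268
After 'present': P(author N) = 0.8·0.0268 / (0.8·0.0268 + 0.15·0.9732) ≈ 0.1283
After 'present': P(author N) = 0.8·0.1283 / (0.8·0.1283 + 0.15·0.8717) ≈ 0.4397

0.4397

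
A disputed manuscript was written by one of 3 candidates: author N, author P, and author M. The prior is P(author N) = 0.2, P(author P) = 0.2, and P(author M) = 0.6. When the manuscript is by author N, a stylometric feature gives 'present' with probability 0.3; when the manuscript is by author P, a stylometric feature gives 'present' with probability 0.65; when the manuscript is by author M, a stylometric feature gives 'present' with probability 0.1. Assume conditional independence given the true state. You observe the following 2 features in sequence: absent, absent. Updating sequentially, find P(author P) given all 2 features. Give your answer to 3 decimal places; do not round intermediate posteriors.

0.040

After 'absent': normaliser = 0.7·0.2000 + 0.35·0.2000 + 0.9·0.6000; P(author N) ≈ 0.1867, P(author P) ≈ 0.0933, P(author M) ≈ 0.7200
After 'absent': normaliser = 0.7·0.1867 + 0.35·0.0933 + 0.9·0.7200; P(author N) ≈ 0.1611, P(author P) ≈ 0.0403, P(author M) ≈ 0.7987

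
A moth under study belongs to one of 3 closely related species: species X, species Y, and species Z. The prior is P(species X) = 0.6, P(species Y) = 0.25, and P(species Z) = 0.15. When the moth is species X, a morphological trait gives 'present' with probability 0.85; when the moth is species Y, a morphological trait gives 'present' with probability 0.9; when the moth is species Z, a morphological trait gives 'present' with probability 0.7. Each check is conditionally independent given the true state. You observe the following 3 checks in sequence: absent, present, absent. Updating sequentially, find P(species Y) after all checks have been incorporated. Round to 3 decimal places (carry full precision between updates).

After 'absent': normaliser = 0.15·0.6000 + 0.1·0.2500 + 0.3·0.1500; P(species X) ≈ 0.5625, P(species Y) ≈ 0.1562, P(species Z) ≈ 0.2812
After 'present': normaliser = 0.85·0.5625 + 0.9·0.1562 + 0.7·0.2812; P(species X) ≈ 0.5862, P(species Y) ≈ 0.1724, P(species Z) ≈ 0.2414
After 'absent': normaliser = 0.15·0.5862 + 0.1·0.1724 + 0.3·0.2414; P(species X) ≈ 0.4951, P(species Y) ≈ 0.0971, P(species Z) ≈ 0.4078

0.097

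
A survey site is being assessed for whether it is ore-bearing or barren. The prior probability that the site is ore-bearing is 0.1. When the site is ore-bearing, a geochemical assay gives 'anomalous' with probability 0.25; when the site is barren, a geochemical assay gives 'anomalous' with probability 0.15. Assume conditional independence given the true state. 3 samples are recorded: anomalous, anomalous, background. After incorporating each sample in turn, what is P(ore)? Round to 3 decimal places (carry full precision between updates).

After 'anomalous': P(ore) = 0.25·0.1000 / (0.25·0.1000 + 0.15·0.9000) ≈ 0.1562
After 'anomalous': P(ore) = 0.25·0.1562 / (0.25·0.1562 + 0.15·0.8438) ≈ 0.2358
After 'background': P(ore) = 0.75·0.2358 / (0.75·0.2358 + 0.85·0.7642) ≈ 0.2140

0.214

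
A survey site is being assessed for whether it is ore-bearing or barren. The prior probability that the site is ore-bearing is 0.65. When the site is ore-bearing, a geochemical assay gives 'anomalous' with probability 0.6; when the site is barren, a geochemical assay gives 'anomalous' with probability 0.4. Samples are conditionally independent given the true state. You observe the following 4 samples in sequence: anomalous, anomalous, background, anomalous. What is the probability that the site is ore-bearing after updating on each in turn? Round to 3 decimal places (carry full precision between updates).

After 'anomalous': P(ore) = 0.6·0.6500 / (0.6·0.6500 + 0.4·0.3500) ≈ 0.7358
After 'anomalous': P(ore) = 0.6·0.7358 / (0.6·0.7358 + 0.4·0.2642) ≈ 0.8069
After 'background': P(ore) = 0.4·0.8069 / (0.4·0.8069 + 0.6·0.1931) ≈ 0.7358
After 'anomalous': P(ore) = 0.6·0.7358 / (0.6·0.7358 + 0.4·0.2642) ≈ 0.8069

0.807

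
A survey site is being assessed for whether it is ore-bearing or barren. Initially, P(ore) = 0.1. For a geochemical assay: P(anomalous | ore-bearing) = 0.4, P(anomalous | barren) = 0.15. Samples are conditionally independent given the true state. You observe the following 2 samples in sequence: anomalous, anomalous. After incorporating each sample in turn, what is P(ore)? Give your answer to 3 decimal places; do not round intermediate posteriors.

0.441

After 'anomalous': P(ore) = 0.4·0.1000 / (0.4·0.1000 + 0.15·0.9000) ≈ 0.2286
After 'anomalous': P(ore) = 0.4·0.2286 / (0.4·0.2286 + 0.15·0.7714) ≈ 0.4414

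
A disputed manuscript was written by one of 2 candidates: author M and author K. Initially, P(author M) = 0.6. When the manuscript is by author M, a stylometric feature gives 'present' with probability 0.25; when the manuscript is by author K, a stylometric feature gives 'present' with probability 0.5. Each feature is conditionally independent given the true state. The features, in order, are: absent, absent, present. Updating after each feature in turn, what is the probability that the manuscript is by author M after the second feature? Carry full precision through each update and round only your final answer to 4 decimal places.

After 'absent': P(author M) = 0.75·0.6000 / (0.75·0.6000 + 0.5·0.4000) ≈ 0.6923
After 'absent': P(author M) = 0.75·0.6923 / (0.75·0.6923 + 0.5·0.3077) ≈ 0.7714

0.7714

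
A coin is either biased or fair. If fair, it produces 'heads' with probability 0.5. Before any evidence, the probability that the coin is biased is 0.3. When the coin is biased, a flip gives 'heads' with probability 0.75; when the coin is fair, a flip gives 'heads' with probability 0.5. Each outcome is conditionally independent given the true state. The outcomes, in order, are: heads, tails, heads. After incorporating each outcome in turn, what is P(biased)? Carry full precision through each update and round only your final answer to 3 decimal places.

0.325

After 'heads': P(biased) = 0.75·0.3000 / (0.75·0.3000 + 0.5·0.7000) ≈ 0.3913
After 'tails': P(biased) = 0.25·0.3913 / (0.25·0.3913 + 0.5·0.6087) ≈ 0.2432
After 'heads': P(biased) = 0.75·0.2432 / (0.75·0.2432 + 0.5·0.7568) ≈ 0.3253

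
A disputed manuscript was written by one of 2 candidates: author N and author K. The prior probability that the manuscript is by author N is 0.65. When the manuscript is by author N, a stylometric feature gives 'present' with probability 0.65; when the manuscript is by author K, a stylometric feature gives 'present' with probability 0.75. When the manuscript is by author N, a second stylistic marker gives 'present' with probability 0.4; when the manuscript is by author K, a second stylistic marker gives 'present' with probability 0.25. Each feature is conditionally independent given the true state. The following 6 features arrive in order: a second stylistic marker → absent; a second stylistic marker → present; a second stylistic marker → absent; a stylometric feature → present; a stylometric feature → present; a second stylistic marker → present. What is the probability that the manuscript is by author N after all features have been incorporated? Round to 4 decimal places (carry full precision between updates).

After a second stylistic marker='absent': P(author N) = 0.6·0.6500 / (0.6·0.6500 + 0.75·0.3500) ≈ 0.5977
After a second stylistic marker='present': P(author N) = 0.4·0.5977 / (0.4·0.5977 + 0.25·0.4023) ≈ 0.7039
After a second stylistic marker='absent': P(author N) = 0.6·0.7039 / (0.6·0.7039 + 0.75·0.2961) ≈ 0.6554
After a stylometric feature='present': P(author N) = 0.65·0.6554 / (0.65·0.6554 + 0.75·0.3446) ≈ 0.6224
After a stylometric feature='present': P(author N) = 0.65·0.6224 / (0.65·0.6224 + 0.75·0.3776) ≈ 0.5882
After a second stylistic marker='present': P(author N) = 0.4·0.5882 / (0.4·0.5882 + 0.25·0.4118) ≈ 0.6956

0.6956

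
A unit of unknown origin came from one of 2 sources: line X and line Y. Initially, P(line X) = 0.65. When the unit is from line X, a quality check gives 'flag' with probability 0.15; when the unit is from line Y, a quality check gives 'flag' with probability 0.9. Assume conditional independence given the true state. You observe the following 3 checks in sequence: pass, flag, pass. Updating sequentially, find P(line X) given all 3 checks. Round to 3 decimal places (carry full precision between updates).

After 'pass': P(line X) = 0.85·0.6500 / (0.85·0.6500 + 0.1·0.3500) ≈ 0.9404
After 'flag': P(line X) = 0.15·0.9404 / (0.15·0.9404 + 0.9·0.0596) ≈ 0.7246
After 'pass': P(line X) = 0.85·0.7246 / (0.85·0.7246 + 0.1·0.2754) ≈ 0.9572

0.957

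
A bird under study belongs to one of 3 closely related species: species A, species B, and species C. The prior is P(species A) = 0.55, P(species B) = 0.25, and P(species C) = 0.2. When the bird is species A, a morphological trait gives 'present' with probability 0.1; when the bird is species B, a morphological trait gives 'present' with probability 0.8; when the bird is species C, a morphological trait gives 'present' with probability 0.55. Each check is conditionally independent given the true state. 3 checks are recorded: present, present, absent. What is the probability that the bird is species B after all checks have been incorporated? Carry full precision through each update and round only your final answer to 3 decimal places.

After 'present': normaliser = 0.1·0.5500 + 0.8·0.2500 + 0.55·0.2000; P(species A) ≈ 0.1507, P(species B) ≈ 0.5479, P(species C) ≈ 0.3014
After 'present': normaliser = 0.1·0.1507 + 0.8·0.5479 + 0.55·0.3014; P(species A) ≈ 0.0243, P(species B) ≈ 0.7080, P(species C) ≈ 0.2677
After 'absent': normaliser = 0.9·0.0243 + 0.2·0.7080 + 0.45·0.2677; P(species A) ≈ 0.0771, P(species B) ≈ 0.4986, P(species C) ≈ 0.4242

0.499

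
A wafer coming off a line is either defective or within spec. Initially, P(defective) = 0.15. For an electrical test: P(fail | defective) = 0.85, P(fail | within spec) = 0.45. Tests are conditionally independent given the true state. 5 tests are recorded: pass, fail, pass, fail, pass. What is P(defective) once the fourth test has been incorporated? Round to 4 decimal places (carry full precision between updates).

After 'pass': P(defective) = 0.15·0.1500 / (0.15·0.1500 + 0.55·0.8500) ≈ 0.0459
After 'fail': P(defective) = 0.85·0.0459 / (0.85·0.0459 + 0.45·0.9541) ≈ 0.0833
After 'pass': P(defective) = 0.15·0.0833 / (0.15·0.0833 + 0.55·0.9167) ≈ 0.0242
After 'fail': P(defective) = 0.85·0.0242 / (0.85·0.0242 + 0.45·0.9758) ≈ 0.0447

0.0447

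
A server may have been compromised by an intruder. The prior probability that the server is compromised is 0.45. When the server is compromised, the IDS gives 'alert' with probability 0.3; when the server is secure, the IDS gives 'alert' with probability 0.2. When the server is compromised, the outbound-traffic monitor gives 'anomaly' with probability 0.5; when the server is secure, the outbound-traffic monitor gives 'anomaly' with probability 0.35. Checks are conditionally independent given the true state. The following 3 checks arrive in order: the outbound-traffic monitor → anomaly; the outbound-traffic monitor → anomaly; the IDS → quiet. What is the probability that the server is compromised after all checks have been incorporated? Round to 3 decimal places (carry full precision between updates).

After the outbound-traffic monitor='anomaly': P(compromised) = 0.5·0.4500 / (0.5·0.4500 + 0.35·0.5500) ≈ 0.5389
After the outbound-traffic monitor='anomaly': P(compromised) = 0.5·0.5389 / (0.5·0.5389 + 0.35·0.4611) ≈ 0.6254
After the IDS='quiet': P(compromised) = 0.7·0.6254 / (0.7·0.6254 + 0.8·0.3746) ≈ 0.5937

0.594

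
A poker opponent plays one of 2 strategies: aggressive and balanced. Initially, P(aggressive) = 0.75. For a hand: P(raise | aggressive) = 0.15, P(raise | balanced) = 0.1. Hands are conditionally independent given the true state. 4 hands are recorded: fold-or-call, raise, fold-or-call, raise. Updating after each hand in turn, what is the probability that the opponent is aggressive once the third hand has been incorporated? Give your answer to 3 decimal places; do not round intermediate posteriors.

Apply Bayes' rule sequentially, carrying P(aggressive) forward.
After 'fold-or-call': P(aggressive) = 0.85·0.7500 / (0.85·0.7500 + 0.9·0.2500) ≈ 0.7391
After 'raise': P(aggressive) = 0.15·0.7391 / (0.15·0.7391 + 0.1·0.2609) ≈ 0.8095
After 'fold-or-call': P(aggressive) = 0.85·0.8095 / (0.85·0.8095 + 0.9·0.1905) ≈ 0.8006

0.801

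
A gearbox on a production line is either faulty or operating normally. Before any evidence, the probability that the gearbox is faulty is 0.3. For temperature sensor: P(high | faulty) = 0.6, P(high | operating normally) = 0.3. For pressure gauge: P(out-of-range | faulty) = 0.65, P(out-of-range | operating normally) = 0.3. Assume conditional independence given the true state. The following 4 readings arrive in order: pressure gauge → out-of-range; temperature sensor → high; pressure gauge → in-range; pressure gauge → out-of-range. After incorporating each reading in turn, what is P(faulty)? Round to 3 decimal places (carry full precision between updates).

After pressure gauge='out-of-range': P(faulty) = 0.65·0.3000 / (0.65·0.3000 + 0.3·0.7000) ≈ 0.4815
After temperature sensor='high': P(faulty) = 0.6·0.4815 / (0.6·0.4815 + 0.3·0.5185) ≈ 0.6500
After pressure gauge='in-range': P(faulty) = 0.35·0.6500 / (0.35·0.6500 + 0.7·0.3500) ≈ 0.4815
After pressure gauge='out-of-range': P(faulty) = 0.65·0.4815 / (0.65·0.4815 + 0.3·0.5185) ≈ 0.6680

0.668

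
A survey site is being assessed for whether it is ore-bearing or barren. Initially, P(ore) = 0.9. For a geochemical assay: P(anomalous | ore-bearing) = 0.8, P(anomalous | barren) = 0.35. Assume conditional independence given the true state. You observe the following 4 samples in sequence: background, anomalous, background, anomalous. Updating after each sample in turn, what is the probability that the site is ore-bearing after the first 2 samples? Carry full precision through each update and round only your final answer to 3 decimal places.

Apply Bayes' rule sequentially, carrying P(ore) forward.
After 'background': P(ore) = 0.2·0.9000 / (0.2·0.9000 + 0.65·0.1000) ≈ 0.7347
After 'anomalous': P(ore) = 0.8·0.7347 / (0.8·0.7347 + 0.35·0.2653) ≈ 0.8636

0.864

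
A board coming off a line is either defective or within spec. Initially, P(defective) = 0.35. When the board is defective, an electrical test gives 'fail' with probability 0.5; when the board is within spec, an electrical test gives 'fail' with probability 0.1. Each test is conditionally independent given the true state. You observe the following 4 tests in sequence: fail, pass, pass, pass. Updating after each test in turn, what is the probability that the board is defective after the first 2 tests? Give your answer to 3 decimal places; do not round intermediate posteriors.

0.599

After 'fail': P(defective) = 0.5·0.3500 / (0.5·0.3500 + 0.1·0.6500) ≈ 0.7292
After 'pass': P(defective) = 0.5·0.7292 / (0.5·0.7292 + 0.9·0.2708) ≈ 0.5993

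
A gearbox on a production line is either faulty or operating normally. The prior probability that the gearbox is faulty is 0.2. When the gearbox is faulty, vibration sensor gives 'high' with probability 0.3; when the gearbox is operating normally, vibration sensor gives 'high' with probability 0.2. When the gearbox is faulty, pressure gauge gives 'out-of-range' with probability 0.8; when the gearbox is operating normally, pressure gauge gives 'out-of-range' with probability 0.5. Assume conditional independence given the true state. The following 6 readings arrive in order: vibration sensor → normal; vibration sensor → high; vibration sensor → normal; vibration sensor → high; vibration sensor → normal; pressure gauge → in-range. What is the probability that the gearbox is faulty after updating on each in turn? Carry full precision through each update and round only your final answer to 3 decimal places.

0.131

Each posterior becomes the prior for the next update.
After vibration sensor='normal': P(faulty) = 0.7·0.2000 / (0.7·0.2000 + 0.8·0.8000) ≈ 0.1795
After vibration sensor='high': P(faulty) = 0.3·0.1795 / (0.3·0.1795 + 0.2·0.8205) ≈ 0.2471
After vibration sensor='normal': P(faulty) = 0.7·0.2471 / (0.7·0.2471 + 0.8·0.7529) ≈ 0.2231
After vibration sensor='high': P(faulty) = 0.3·0.2231 / (0.3·0.2231 + 0.2·0.7769) ≈ 0.3010
After vibration sensor='normal': P(faulty) = 0.7·0.3010 / (0.7·0.3010 + 0.8·0.6990) ≈ 0.2737
After pressure gauge='in-range': P(faulty) = 0.2·0.2737 / (0.2·0.2737 + 0.5·0.7263) ≈ 0.1310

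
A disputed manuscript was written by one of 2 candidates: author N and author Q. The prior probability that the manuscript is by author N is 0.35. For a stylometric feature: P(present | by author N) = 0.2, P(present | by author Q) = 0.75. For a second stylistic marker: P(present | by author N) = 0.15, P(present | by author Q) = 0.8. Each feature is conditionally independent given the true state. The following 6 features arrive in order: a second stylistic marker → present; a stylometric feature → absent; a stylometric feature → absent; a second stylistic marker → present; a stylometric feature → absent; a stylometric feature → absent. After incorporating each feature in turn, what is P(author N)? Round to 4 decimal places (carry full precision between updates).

After a second stylistic marker='present': P(author N) = 0.15·0.3500 / (0.15·0.3500 + 0.8·0.6500) ≈ 0.0917
After a stylometric feature='absent': P(author N) = 0.8·0.0917 / (0.8·0.0917 + 0.25·0.9083) ≈ 0.2442
After a stylometric feature='absent': P(author N) = 0.8·0.2442 / (0.8·0.2442 + 0.25·0.7558) ≈ 0.5083
After a second stylistic marker='present': P(author N) = 0.15·0.5083 / (0.15·0.5083 + 0.8·0.4917) ≈ 0.1624
After a stylometric feature='absent': P(author N) = 0.8·0.1624 / (0.8·0.1624 + 0.25·0.8376) ≈ 0.3828
After a stylometric feature='absent': P(author N) = 0.8·0.3828 / (0.8·0.3828 + 0.25·0.6172) ≈ 0.6650

0.6650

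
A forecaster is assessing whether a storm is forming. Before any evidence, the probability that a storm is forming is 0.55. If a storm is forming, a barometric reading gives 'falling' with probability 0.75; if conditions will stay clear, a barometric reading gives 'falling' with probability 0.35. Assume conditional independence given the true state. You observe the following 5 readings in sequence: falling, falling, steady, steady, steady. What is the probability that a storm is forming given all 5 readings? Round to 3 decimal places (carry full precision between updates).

Each posterior becomes the prior for the next update.
After 'falling': P(storm) = 0.75·0.5500 / (0.75·0.5500 + 0.35·0.4500) ≈ 0.7237
After 'falling': P(storm) = 0.75·0.7237 / (0.75·0.7237 + 0.35·0.2763) ≈ 0.8488
After 'steady': P(storm) = 0.25·0.8488 / (0.25·0.8488 + 0.65·0.1512) ≈ 0.6834
After 'steady': P(storm) = 0.25·0.6834 / (0.25·0.6834 + 0.65·0.3166) ≈ 0.4536
After 'steady': P(storm) = 0.25·0.4536 / (0.25·0.4536 + 0.65·0.5464) ≈ 0.2420

0.242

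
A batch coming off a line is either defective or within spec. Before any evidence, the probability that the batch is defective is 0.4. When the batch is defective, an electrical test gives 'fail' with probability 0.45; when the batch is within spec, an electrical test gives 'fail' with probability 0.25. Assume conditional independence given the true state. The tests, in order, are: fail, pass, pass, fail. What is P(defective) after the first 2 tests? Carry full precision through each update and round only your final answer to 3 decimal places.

Apply Bayes' rule sequentially, carrying P(defective) forward.
After 'fail': P(defective) = 0.45·0.4000 / (0.45·0.4000 + 0.25·0.6000) ≈ 0.5455
After 'pass': P(defective) = 0.55·0.5455 / (0.55·0.5455 + 0.75·0.4545) ≈ 0.4681

0.468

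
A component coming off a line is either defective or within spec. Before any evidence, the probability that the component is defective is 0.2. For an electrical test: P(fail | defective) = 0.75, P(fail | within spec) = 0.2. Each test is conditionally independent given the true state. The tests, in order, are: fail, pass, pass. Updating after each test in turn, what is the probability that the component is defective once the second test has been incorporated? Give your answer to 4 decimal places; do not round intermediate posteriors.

After 'fail': P(defective) = 0.75·0.2000 / (0.75·0.2000 + 0.2·0.8000) ≈ 0.4839
After 'pass': P(defective) = 0.25·0.4839 / (0.25·0.4839 + 0.8·0.5161) ≈ 0.2266

0.2266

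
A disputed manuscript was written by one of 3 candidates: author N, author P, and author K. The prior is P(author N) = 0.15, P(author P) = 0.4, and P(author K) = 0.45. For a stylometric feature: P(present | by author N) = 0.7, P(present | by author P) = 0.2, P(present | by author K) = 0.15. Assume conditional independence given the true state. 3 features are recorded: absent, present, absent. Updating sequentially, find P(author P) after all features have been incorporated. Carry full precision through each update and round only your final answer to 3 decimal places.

0.468

Each posterior becomes the prior for the next update.
After 'absent': normaliser = 0.3·0.1500 + 0.8·0.4000 + 0.85·0.4500; P(author N) ≈ 0.0602, P(author P) ≈ 0.4281, P(author K) ≈ 0.5117
After 'present': normaliser = 0.7·0.0602 + 0.2·0.4281 + 0.15·0.5117; P(author N) ≈ 0.2061, P(author P) ≈ 0.4186, P(author K) ≈ 0.3753
After 'absent': normaliser = 0.3·0.2061 + 0.8·0.4186 + 0.85·0.3753; P(author N) ≈ 0.0864, P(author P) ≈ 0.4679, P(author K) ≈ 0.4457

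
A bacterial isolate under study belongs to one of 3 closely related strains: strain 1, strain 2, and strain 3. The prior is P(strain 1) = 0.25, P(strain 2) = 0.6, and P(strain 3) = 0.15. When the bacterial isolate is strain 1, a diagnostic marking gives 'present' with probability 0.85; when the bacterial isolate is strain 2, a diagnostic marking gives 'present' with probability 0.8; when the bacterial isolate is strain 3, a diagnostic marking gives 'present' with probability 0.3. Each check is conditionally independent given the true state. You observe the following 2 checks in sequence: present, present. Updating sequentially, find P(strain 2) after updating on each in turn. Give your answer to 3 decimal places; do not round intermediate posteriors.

Each posterior becomes the prior for the next update.
After 'present': normaliser = 0.85·0.2500 + 0.8·0.6000 + 0.3·0.1500; P(strain 1) ≈ 0.2881, P(strain 2) ≈ 0.6508, P(strain 3) ≈ 0.0610
After 'present': normaliser = 0.85·0.2881 + 0.8·0.6508 + 0.3·0.0610; P(strain 1) ≈ 0.3124, P(strain 2) ≈ 0.6642, P(strain 3) ≈ 0.0234

0.664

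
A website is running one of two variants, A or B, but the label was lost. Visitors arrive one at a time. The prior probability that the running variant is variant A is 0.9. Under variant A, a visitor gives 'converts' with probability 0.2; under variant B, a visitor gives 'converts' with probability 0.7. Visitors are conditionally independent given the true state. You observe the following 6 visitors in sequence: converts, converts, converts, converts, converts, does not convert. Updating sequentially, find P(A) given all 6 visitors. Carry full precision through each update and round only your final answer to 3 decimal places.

0.044

After 'converts': P(A) = 0.2·0.9000 / (0.2·0.9000 + 0.7·0.1000) ≈ 0.7200
After 'converts': P(A) = 0.2·0.7200 / (0.2·0.7200 + 0.7·0.2800) ≈ 0.4235
After 'converts': P(A) = 0.2·0.4235 / (0.2·0.4235 + 0.7·0.5765) ≈ 0.1735
After 'converts': P(A) = 0.2·0.1735 / (0.2·0.1735 + 0.7·0.8265) ≈ 0.0566
After 'converts': P(A) = 0.2·0.0566 / (0.2·0.0566 + 0.7·0.9434) ≈ 0.0168
After 'does not convert': P(A) = 0.8·0.0168 / (0.8·0.0168 + 0.3·0.9832) ≈ 0.0437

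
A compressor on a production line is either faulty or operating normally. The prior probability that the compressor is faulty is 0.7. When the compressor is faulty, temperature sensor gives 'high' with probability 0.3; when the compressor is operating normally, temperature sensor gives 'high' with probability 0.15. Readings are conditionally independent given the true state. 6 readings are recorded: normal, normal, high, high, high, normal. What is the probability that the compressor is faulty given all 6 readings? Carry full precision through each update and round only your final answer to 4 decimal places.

Each posterior becomes the prior for the next update.
After 'normal': P(faulty) = 0.7·0.7000 / (0.7·0.7000 + 0.85·0.3000) ≈ 0.6577
After 'normal': P(faulty) = 0.7·0.6577 / (0.7·0.6577 + 0.85·0.3423) ≈ 0.6128
After 'high': P(faulty) = 0.3·0.6128 / (0.3·0.6128 + 0.15·0.3872) ≈ 0.7599
After 'high': P(faulty) = 0.3·0.7599 / (0.3·0.7599 + 0.15·0.2401) ≈ 0.8636
After 'high': P(faulty) = 0.3·0.8636 / (0.3·0.8636 + 0.15·0.1364) ≈ 0.9268
After 'normal': P(faulty) = 0.7·0.9268 / (0.7·0.9268 + 0.85·0.0732) ≈ 0.9125

0.9125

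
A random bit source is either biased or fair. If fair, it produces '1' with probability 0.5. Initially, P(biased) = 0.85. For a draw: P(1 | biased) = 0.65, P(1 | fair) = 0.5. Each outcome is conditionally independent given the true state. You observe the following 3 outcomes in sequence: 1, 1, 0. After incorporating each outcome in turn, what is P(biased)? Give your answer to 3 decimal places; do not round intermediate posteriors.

0.870

After '1': P(biased) = 0.65·0.8500 / (0.65·0.8500 + 0.5·0.1500) ≈ 0.8805
After '1': P(biased) = 0.65·0.8805 / (0.65·0.8805 + 0.5·0.1195) ≈ 0.9055
After '0': P(biased) = 0.35·0.9055 / (0.35·0.9055 + 0.5·0.0945) ≈ 0.8702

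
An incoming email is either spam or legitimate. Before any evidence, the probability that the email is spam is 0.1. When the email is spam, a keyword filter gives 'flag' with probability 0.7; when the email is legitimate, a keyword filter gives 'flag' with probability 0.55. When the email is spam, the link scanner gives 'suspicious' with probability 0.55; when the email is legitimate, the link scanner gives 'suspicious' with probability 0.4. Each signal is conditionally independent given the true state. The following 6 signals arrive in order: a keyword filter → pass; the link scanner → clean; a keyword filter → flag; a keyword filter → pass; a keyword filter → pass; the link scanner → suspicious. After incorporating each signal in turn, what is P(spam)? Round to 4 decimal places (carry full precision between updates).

Apply Bayes' rule sequentially, carrying P(spam) forward.
After a keyword filter='pass': P(spam) = 0.3·0.1000 / (0.3·0.1000 + 0.45·0.9000) ≈ 0.0690
After the link scanner='clean': P(spam) = 0.45·0.0690 / (0.45·0.0690 + 0.6·0.9310) ≈ 0.0526
After a keyword filter='flag': P(spam) = 0.7·0.0526 / (0.7·0.0526 + 0.55·0.9474) ≈ 0.0660
After a keyword filter='pass': P(spam) = 0.3·0.0660 / (0.3·0.0660 + 0.45·0.9340) ≈ 0.0450
After a keyword filter='pass': P(spam) = 0.3·0.0450 / (0.3·0.0450 + 0.45·0.9550) ≈ 0.0305
After the link scanner='suspicious': P(spam) = 0.55·0.0305 / (0.55·0.0305 + 0.4·0.9695) ≈ 0.0414

0.0414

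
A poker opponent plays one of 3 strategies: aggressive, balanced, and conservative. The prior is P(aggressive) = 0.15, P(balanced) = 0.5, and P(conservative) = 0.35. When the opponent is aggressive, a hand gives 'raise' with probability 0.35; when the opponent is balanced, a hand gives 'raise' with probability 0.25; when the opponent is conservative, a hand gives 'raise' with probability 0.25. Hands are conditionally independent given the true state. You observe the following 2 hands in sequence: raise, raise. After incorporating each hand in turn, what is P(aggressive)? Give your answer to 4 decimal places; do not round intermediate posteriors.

0.2570

After 'raise': normaliser = 0.35·0.1500 + 0.25·0.5000 + 0.25·0.3500; P(aggressive) ≈ 0.1981, P(balanced) ≈ 0.4717, P(conservative) ≈ 0.3302
After 'raise': normaliser = 0.35·0.1981 + 0.25·0.4717 + 0.25·0.3302; P(aggressive) ≈ 0.2570, P(balanced) ≈ 0.4371, P(conservative) ≈ 0.3059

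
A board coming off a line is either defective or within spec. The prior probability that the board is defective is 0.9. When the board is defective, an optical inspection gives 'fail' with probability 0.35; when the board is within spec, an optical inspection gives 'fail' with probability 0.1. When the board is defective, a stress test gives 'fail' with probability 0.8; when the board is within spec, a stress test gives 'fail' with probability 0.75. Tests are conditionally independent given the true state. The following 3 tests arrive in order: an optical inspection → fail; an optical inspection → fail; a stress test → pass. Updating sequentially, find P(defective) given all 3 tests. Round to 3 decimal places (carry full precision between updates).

0.989

After an optical inspection='fail': P(defective) = 0.35·0.9000 / (0.35·0.9000 + 0.1·0.1000) ≈ 0.9692
After an optical inspection='fail': P(defective) = 0.35·0.9692 / (0.35·0.9692 + 0.1·0.0308) ≈ 0.9910
After a stress test='pass': P(defective) = 0.2·0.9910 / (0.2·0.9910 + 0.25·0.0090) ≈ 0.9888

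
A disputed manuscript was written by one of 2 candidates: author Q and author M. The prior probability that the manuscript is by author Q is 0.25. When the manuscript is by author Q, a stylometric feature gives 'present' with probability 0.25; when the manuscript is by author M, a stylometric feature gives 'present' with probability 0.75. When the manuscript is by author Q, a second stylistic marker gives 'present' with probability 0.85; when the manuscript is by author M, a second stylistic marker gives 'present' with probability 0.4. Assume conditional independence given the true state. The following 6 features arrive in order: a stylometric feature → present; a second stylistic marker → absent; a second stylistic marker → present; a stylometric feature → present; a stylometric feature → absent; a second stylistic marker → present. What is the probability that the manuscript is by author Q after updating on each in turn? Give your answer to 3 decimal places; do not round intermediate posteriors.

After a stylometric feature='present': P(author Q) = 0.25·0.2500 / (0.25·0.2500 + 0.75·0.7500) ≈ 0.1000
After a second stylistic marker='absent': P(author Q) = 0.15·0.1000 / (0.15·0.1000 + 0.6·0.9000) ≈ 0.0270
After a second stylistic marker='present': P(author Q) = 0.85·0.0270 / (0.85·0.0270 + 0.4·0.9730) ≈ 0.0557
After a stylometric feature='present': P(author Q) = 0.25·0.0557 / (0.25·0.0557 + 0.75·0.9443) ≈ 0.0193
After a stylometric feature='absent': P(author Q) = 0.75·0.0193 / (0.75·0.0193 + 0.25·0.9807) ≈ 0.0557
After a second stylistic marker='present': P(author Q) = 0.85·0.0557 / (0.85·0.0557 + 0.4·0.9443) ≈ 0.1115

0.111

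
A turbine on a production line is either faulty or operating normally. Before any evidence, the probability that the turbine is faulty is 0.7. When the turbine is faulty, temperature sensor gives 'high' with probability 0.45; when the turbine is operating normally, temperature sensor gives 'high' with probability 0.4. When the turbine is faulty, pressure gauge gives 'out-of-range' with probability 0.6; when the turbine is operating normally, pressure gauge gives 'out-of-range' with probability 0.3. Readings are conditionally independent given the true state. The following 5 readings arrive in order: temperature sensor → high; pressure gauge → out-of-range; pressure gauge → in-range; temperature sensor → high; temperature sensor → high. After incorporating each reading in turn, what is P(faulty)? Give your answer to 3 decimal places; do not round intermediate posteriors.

After temperature sensor='high': P(faulty) = 0.45·0.7000 / (0.45·0.7000 + 0.4·0.3000) ≈ 0.7241
After pressure gauge='out-of-range': P(faulty) = 0.6·0.7241 / (0.6·0.7241 + 0.3·0.2759) ≈ 0.8400
After pressure gauge='in-range': P(faulty) = 0.4·0.8400 / (0.4·0.8400 + 0.7·0.1600) ≈ 0.7500
After temperature sensor='high': P(faulty) = 0.45·0.7500 / (0.45·0.7500 + 0.4·0.2500) ≈ 0.7714
After temperature sensor='high': P(faulty) = 0.45·0.7714 / (0.45·0.7714 + 0.4·0.2286) ≈ 0.7915

0.792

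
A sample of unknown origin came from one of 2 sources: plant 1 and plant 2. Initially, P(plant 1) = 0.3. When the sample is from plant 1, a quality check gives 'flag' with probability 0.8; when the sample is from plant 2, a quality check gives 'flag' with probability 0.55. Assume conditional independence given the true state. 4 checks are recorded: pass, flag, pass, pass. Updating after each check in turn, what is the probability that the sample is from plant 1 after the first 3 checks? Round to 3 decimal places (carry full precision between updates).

Each posterior becomes the prior for the next update.
After 'pass': P(plant 1) = 0.2·0.3000 / (0.2·0.3000 + 0.45·0.7000) ≈ 0.1600
After 'flag': P(plant 1) = 0.8·0.1600 / (0.8·0.1600 + 0.55·0.8400) ≈ 0.2169
After 'pass': P(plant 1) = 0.2·0.2169 / (0.2·0.2169 + 0.45·0.7831) ≈ 0.1096

0.110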